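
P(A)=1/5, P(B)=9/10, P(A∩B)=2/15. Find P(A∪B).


P(A∪B) = P(A) + P(B) - P(A∩B)
= 1/5 + 9/10 - 2/15 = 29/30

29/30


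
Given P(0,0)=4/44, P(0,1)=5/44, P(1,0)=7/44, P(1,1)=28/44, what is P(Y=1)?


P(Y=1) = P(0,1)+P(1,1) = 5/44 + 28/44 = 33/44 = 3/4

3/4


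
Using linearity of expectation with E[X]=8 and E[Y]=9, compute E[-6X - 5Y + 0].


E[-6X - 5Y + 0] = -6*E[X] - 5*E[Y] + 0
= (-6)*(8) + (-5)*(9) + (0)
= -48 - 45 + 0 = -93

-93


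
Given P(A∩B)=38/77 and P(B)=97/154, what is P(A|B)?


P(A|B) = P(A∩B)/P(B) = (76/154)/(97/154) = 76/97

76/97


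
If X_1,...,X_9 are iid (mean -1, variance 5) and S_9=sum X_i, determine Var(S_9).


By independence, Var(S_n) = n*Var(X_1) = 9*5 = 45

45


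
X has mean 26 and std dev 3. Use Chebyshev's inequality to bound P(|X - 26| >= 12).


k = 12/3 = 4
Chebyshev: P(|X-mu| >= k*sigma) <= 1/k^2 = 1/4^2 = 1/16

1/16


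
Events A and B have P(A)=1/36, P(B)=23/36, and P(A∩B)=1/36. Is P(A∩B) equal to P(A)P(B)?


P(A)*P(B) = 1/36*23/36 = 23/1296
P(A∩B) = 1/36 != 23/1296, so not independent

No, A and B are not independent


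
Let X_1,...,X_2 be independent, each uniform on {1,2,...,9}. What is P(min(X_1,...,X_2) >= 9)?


P(min >= 9) = P(all X_i >= 9) = (P(X_1 >= 9))^2
= (1/9)^2 = 1/81

1/81


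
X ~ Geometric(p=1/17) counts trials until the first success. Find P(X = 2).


P(X=2) = (1-p)^1 * p = (16/17)^1 * 1/17
= 16/17 * 1/17 = 16/289

16/289


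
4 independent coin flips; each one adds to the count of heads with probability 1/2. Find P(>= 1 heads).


P(at least one) = 1 - P(none)
P(none) = (1 - 1/2)^4 = (1/2)^4 = 1/16
P(at least one) = 1 - 1/16 = 15/16

15/16


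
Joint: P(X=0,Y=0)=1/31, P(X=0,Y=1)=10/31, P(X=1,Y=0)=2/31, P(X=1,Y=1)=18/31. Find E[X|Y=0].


P(Y=0) = 3/31
E[X|Y=0] = (0*1 + 1*2)/3 = 2/3

2/3


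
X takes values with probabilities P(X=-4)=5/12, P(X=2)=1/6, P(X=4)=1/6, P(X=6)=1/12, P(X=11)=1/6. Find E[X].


E[X] = sum(x * P(x))
= -4*5/12 + 2*1/6 + 4*1/6 + 6*1/12 + 11*1/6
= 5/3

5/3


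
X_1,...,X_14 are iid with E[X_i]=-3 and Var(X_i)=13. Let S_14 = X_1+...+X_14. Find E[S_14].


E[S_n] = n*E[X_1] = 14*-3 = -42

-42


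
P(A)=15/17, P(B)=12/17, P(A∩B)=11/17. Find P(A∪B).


P(A∪B) = P(A) + P(B) - P(A∩B)
= 15/17 + 12/17 - 11/17 = 16/17

16/17


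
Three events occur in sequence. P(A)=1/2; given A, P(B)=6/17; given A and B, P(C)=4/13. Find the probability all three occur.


P(A∩B∩C) = P(A) * P(B|A) * P(C|A∩B)
= 1/2 * 6/17 * 4/13
= 3/17 * 4/13 = 12/221

12/221


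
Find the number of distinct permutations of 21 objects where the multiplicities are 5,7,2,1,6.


21! = 51090942171709440000
Denominator: 5!=120 * 7!=5040 * 2!=2 * 1!=1 * 6!=720
Coefficient = 51090942171709440000 / 870912000 = 58663725120

58663725120


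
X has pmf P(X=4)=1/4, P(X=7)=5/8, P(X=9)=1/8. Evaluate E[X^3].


E[X^3] = sum(x^3 * P(x))
= 64*1/4 + 343*5/8 + 729*1/8
= 643/2

643/2


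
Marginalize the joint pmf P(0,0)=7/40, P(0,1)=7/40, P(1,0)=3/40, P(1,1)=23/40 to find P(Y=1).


P(Y=1) = P(0,1)+P(1,1) = 7/40 + 23/40 = 30/40 = 3/4

3/4


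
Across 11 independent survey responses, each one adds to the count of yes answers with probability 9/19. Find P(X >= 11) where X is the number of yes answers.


P(X>=11) = P(X=11)
= 31381059609/116490258898219
= 31381059609/116490258898219

31381059609/116490258898219


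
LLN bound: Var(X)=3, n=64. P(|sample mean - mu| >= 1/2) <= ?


Var(Xbar) = Var(X)/n = 3/64
Chebyshev: P(|Xbar-mu| >= 1/2) <= Var(Xbar)/(1/2)^2 = (3/64)/(1/4) = 3/16

3/16


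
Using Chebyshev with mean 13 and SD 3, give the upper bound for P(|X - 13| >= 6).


k = 6/3 = 2
Chebyshev: P(|X-mu| >= k*sigma) <= 1/k^2 = 1/2^2 = 1/4

1/4


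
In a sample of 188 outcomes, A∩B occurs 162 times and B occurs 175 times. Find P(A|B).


P(A|B) = P(A∩B)/P(B) = (162/188)/(175/188) = 162/175

162/175


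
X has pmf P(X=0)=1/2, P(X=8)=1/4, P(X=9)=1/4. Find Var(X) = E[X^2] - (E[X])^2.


E[X] = 17/4, E[X^2] = 145/4
Var(X) = E[X^2] - (E[X])^2 = 145/4 - (17/4)^2 = 291/16

291/16


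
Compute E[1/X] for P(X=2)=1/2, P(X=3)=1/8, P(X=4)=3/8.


E[1/X] = sum(g(x)*P(x))
= 1/2*1/2 + 1/3*1/8 + 1/4*3/8
= 37/96

37/96


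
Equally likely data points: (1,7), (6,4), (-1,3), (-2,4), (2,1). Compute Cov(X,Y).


E[X]=6/5, E[Y]=19/5, E[XY]=22/5
Cov(X,Y) = E[XY] - E[X]E[Y] = 22/5 - 6/5*19/5 = -4/25

-4/25


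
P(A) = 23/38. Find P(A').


P(A') = 1 - P(A) = 1 - 23/38 = 15/38

15/38


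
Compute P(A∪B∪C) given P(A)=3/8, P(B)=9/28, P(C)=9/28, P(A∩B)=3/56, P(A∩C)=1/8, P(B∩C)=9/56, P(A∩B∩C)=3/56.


P(A∪B∪C) = P(A)+P(B)+P(C) - P(AB)-P(AC)-P(BC) + P(ABC)
= 3/8+9/28+9/28 - 3/56-1/8-9/56 + 3/56
= 41/56

41/56


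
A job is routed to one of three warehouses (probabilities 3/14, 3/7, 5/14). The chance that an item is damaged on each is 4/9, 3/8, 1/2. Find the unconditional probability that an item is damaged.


P(A) = P(A|B1)P(B1) + P(A|B2)P(B2) + P(A|B3)P(B3)
= 4/9*3/14 + 3/8*3/7 + 1/2*5/14
= 2/21 + 9/56 + 5/28 = 73/168

73/168


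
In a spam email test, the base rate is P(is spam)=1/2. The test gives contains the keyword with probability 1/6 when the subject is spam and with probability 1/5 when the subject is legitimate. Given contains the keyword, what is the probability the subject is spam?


P(A) = P(A|B)P(B) + P(A|B')P(B') = 1/6*1/2 + 1/5*1/2 = 11/60
P(B|A) = P(A|B)P(B)/P(A) = (1/12)/(11/60) = 5/11

5/11


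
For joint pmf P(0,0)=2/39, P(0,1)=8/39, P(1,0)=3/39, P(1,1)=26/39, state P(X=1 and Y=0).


Read from table: P(X=1, Y=0) = 3/39 = 1/13

1/13


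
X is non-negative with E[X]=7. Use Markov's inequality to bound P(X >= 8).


Markov: P(X >= a) <= E[X]/a
P(X >= 8) <= 7/8

7/8


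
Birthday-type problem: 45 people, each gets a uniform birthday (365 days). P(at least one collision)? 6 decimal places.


P(all different) = prod((365-i)/365 for i=0..44) = 0.059024
P(at least one match) = 1 - 0.059024 = 0.940976

0.940976


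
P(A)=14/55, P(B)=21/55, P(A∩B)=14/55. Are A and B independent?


P(A)*P(B) = 14/55*21/55 = 294/3025
P(A∩B) = 14/55 != 294/3025, so not independent

No, A and B are not independent


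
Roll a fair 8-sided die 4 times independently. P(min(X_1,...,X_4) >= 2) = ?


P(min >= 2) = P(all X_i >= 2) = (P(X_1 >= 2))^4
= (7/8)^4 = 2401/4096

2401/4096


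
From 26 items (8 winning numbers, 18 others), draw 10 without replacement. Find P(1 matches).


P(X=1) = C(8,1)*C(18,9) / C(26,10)
= 8*48620 / 5311735
= 388960/5311735 = 32/437

32/437


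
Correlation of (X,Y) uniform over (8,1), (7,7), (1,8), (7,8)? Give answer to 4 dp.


Cov(X,Y) = -4.2500, Var(X) = 7.6875, Var(Y) = 8.5000
rho = Cov/(sqrt(VarX)*sqrt(VarY)) = -0.5258

-0.5258


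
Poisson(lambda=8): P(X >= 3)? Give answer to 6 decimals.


P(X>=3) = 1 - P(X<=2) = 1 - (e^(-8)*8^0/0! + e^(-8)*8^1/1! + e^(-8)*8^2/2!)
≈ 1 - (0.0003354626 + 0.0026837010 + 0.0107348041)
= 1 - 0.0137539677 = 0.9862460323
≈ 0.986246

0.986246


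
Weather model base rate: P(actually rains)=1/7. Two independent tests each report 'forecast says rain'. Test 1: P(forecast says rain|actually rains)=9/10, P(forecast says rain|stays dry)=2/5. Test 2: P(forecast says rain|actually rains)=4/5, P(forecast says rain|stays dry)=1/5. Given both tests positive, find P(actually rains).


After test 1: P(+) = 9/10*1/7 + 2/5*6/7 = 33/70
P(B|+) = (9/70)/(33/70) = 3/11
After test 2 (use post1 as new prior): P(+) = 4/5*3/11 + 1/5*8/11 = 4/11
P(B|+,+) = (12/55)/(4/11) = 3/5

3/5


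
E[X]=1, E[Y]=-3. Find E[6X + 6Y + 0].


E[6X + 6Y + 0] = 6*E[X] + 6*E[Y] + 0
= (6)*(1) + (6)*(-3) + (0)
= 6 - 18 + 0 = -12

-12


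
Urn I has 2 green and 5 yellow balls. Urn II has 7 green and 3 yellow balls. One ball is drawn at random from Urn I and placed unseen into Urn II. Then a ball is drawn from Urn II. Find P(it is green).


P(transfer green) = 2/7; P(transfer yellow) = 5/7
If green transferred: Urn II has 8 green of 11, so P(green|green moved) = 8/11
If yellow transferred: Urn II has 7 green of 11, so P(green|yellow moved) = 7/11
By total probability: P(green) = 2/7*8/11 + 5/7*7/11 = 51/77

51/77


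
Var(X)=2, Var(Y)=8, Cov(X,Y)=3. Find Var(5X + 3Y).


Var(5X + 3Y) = 5^2*Var(X) + 3^2*Var(Y) + 2*5*3*Cov(X,Y)
= 25*2 + 9*8 + 30*3
= 50 + 72 + 90 = 212

212


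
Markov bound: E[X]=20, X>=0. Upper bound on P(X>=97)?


Markov: P(X >= a) <= E[X]/a
P(X >= 97) <= 20/97

20/97


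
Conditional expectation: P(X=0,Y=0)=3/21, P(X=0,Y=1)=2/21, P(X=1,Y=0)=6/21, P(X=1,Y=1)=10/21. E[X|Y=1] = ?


P(Y=1) = 12/21
E[X|Y=1] = (0*2 + 1*10)/12 = 10/12 = 5/6

5/6


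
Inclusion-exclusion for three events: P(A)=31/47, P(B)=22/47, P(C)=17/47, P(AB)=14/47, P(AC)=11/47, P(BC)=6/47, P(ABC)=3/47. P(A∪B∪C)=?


P(A∪B∪C) = P(A)+P(B)+P(C) - P(AB)-P(AC)-P(BC) + P(ABC)
= 31/47+22/47+17/47 - 14/47-11/47-6/47 + 3/47
= 42/47

42/47


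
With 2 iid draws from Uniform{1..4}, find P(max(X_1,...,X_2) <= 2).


P(max <= 2) = P(all X_i <= 2) = (P(X_1 <= 2))^2
= (2/4)^2 = (1/2)^2 = 1/4

1/4


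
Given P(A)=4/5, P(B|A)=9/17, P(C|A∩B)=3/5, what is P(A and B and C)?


P(A∩B∩C) = P(A) * P(B|A) * P(C|A∩B)
= 4/5 * 9/17 * 3/5
= 36/85 * 3/5 = 108/425

108/425


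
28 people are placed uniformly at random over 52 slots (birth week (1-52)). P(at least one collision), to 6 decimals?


P(all different) = prod((52-i)/52 for i=0..27) = 0.000116
P(at least one match) = 1 - 0.000116 = 0.999884

0.999884


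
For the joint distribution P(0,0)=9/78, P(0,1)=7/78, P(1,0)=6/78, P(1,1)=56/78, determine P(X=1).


P(X=1) = P(1,0)+P(1,1) = 6/78 + 56/78 = 62/78 = 31/39

31/39


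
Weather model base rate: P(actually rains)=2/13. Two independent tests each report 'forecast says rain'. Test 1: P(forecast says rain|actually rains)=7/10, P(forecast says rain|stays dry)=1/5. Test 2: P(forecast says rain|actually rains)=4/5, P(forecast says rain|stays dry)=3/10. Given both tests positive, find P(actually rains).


After test 1: P(+) = 7/10*2/13 + 1/5*11/13 = 18/65
P(B|+) = (7/65)/(18/65) = 7/18
After test 2 (use post1 as new prior): P(+) = 4/5*7/18 + 3/10*11/18 = 89/180
P(B|+,+) = (14/45)/(89/180) = 56/89

56/89


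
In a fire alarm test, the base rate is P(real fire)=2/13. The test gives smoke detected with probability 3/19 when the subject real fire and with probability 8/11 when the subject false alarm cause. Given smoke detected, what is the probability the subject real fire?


P(A) = P(A|B)P(B) + P(A|B')P(B') = 3/19*2/13 + 8/11*11/13 = 158/247
P(B|A) = P(A|B)P(B)/P(A) = (6/247)/(158/247) = 3/79

3/79


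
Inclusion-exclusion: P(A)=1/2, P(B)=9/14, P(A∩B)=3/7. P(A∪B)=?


P(A∪B) = P(A) + P(B) - P(A∩B)
= 1/2 + 9/14 - 3/7 = 5/7

5/7


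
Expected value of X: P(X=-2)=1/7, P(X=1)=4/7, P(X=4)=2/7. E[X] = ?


E[X] = sum(x * P(x))
= -2*1/7 + 1*4/7 + 4*2/7
= 10/7

10/7


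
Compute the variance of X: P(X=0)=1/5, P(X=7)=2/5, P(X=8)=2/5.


E[X] = 6, E[X^2] = 226/5
Var(X) = E[X^2] - (E[X])^2 = 226/5 - (6)^2 = 46/5

46/5


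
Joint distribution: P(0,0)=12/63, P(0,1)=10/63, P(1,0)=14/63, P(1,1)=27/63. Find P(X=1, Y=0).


Read from table: P(X=1, Y=0) = 14/63 = 2/9

2/9


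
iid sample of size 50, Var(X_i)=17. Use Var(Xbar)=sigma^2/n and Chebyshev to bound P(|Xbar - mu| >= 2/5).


Var(Xbar) = Var(X)/n = 17/50
Chebyshev: P(|Xbar-mu| >= 2/5) <= Var(Xbar)/(2/5)^2 = (17/50)/(4/25) = 17/8
Bound exceeds 1, so trivial bound: 1

1


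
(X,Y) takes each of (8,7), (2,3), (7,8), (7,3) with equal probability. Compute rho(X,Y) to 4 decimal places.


Cov(X,Y) = 3.2500, Var(X) = 5.5000, Var(Y) = 5.1875
rho = Cov/(sqrt(VarX)*sqrt(VarY)) = 0.6084

0.6084


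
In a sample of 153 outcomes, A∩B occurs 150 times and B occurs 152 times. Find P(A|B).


P(A|B) = P(A∩B)/P(B) = (150/153)/(152/153) = 150/152 = 75/76

75/76


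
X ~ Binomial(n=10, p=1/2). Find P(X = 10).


P(X=10) = C(10,10) * p^10 * (1-p)^0
= 1 * 1/1024 * 1
= 1/1024

1/1024


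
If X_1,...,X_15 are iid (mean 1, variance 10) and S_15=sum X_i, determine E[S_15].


E[S_n] = n*E[X_1] = 15*1 = 15

15


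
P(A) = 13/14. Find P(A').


P(A') = 1 - P(A) = 1 - 13/14 = 1/14

1/14


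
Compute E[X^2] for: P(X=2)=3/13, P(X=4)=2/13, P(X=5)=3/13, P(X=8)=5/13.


E[X^2] = sum(x^2 * P(x))
= 4*3/13 + 16*2/13 + 25*3/13 + 64*5/13
= 439/13

439/13


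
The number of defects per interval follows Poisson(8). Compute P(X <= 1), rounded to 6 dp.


P(X<=1) = e^(-8)*8^0/0! + e^(-8)*8^1/1!
≈ 0.0003354626 + 0.0026837010
= 0.0030191636
≈ 0.003019

0.003019


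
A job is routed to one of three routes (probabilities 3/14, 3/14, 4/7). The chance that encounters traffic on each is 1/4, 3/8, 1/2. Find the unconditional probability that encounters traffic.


P(A) = P(A|B1)P(B1) + P(A|B2)P(B2) + P(A|B3)P(B3)
= 1/4*3/14 + 3/8*3/14 + 1/2*4/7
= 3/56 + 9/112 + 2/7 = 47/112

47/112


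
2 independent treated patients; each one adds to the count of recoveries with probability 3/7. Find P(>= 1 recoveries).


P(at least one) = 1 - P(none)
P(none) = (1 - 3/7)^2 = (4/7)^2 = 16/49
P(at least one) = 1 - 16/49 = 33/49

33/49


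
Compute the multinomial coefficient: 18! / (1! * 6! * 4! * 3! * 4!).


18! = 6402373705728000
Denominator: 1!=1 * 6!=720 * 4!=24 * 3!=6 * 4!=24
Coefficient = 6402373705728000 / 2488320 = 2572970400

2572970400


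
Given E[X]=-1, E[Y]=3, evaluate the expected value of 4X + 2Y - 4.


E[4X + 2Y - 4] = 4*E[X] + 2*E[Y] - 4
= (4)*(-1) + (2)*(3) + (-4)
= -4 + 6 - 4 = -2

-2


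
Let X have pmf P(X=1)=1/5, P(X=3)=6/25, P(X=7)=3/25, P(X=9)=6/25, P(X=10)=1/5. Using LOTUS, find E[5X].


E[5X] = sum(g(x)*P(x))
= 5*1/5 + 15*6/25 + 35*3/25 + 45*6/25 + 50*1/5
= 148/5

148/5


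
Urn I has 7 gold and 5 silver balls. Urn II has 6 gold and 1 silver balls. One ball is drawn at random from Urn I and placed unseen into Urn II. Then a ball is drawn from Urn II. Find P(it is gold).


P(transfer gold) = 7/12; P(transfer silver) = 5/12
If gold transferred: Urn II has 7 gold of 8, so P(gold|gold moved) = 7/8
If silver transferred: Urn II has 6 gold of 8, so P(gold|silver moved) = 3/4
By total probability: P(gold) = 7/12*7/8 + 5/12*3/4 = 79/96

79/96


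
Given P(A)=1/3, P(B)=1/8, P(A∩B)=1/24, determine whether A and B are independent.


P(A)*P(B) = 1/3*1/8 = 1/24
P(A∩B) = 1/24, which equals P(A)P(B), so independent

Yes, A and B are independent


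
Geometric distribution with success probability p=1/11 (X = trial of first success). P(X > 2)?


P(X > 2) = P(first 2 trials all fail) = (1-p)^2 = (10/11)^2 = 100/121

100/121


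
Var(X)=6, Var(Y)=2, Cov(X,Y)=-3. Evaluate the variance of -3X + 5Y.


Var(-3X + 5Y) = (-3)^2*Var(X) + 5^2*Var(Y) + 2*(-3)*5*Cov(X,Y)
= 9*6 + 25*2 - 30*(-3)
= 54 + 50 + 90 = 194

194


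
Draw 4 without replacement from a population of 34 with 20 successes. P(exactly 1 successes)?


P(X=1) = C(20,1)*C(14,3) / C(34,4)
= 20*364 / 46376
= 7280/46376 = 910/5797

910/5797


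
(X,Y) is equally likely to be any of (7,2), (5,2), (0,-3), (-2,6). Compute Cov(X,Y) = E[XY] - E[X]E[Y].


E[X]=5/2, E[Y]=7/4, E[XY]=3
Cov(X,Y) = E[XY] - E[X]E[Y] = 3 - 5/2*7/4 = -11/8

-11/8


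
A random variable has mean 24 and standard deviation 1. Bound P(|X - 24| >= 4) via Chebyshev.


k = 4/1 = 4
Chebyshev: P(|X-mu| >= k*sigma) <= 1/k^2 = 1/4^2 = 1/16

1/16


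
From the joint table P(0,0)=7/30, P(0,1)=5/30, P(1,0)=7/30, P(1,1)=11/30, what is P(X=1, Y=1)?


Read from table: P(X=1, Y=1) = 11/30

11/30


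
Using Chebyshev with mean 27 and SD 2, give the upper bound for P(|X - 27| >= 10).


k = 10/2 = 5
Chebyshev: P(|X-mu| >= k*sigma) <= 1/k^2 = 1/5^2 = 1/25

1/25


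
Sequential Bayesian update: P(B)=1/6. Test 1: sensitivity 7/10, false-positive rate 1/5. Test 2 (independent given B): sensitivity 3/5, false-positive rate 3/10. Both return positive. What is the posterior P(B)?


After test 1: P(+) = 7/10*1/6 + 1/5*5/6 = 17/60
P(B|+) = (7/60)/(17/60) = 7/17
After test 2 (use post1 as new prior): P(+) = 3/5*7/17 + 3/10*10/17 = 36/85
P(B|+,+) = (21/85)/(36/85) = 7/12

7/12


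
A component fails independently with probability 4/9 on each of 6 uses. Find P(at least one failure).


P(at least one) = 1 - P(none)
P(none) = (1 - 4/9)^6 = (5/9)^6 = 15625/531441
P(at least one) = 1 - 15625/531441 = 515816/531441

515816/531441


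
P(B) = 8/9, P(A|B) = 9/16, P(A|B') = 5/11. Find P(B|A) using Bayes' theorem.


P(A) = P(A|B)P(B) + P(A|B')P(B') = 9/16*8/9 + 5/11*1/9 = 109/198
P(B|A) = P(A|B)P(B)/P(A) = (1/2)/(109/198) = 99/109

99/109


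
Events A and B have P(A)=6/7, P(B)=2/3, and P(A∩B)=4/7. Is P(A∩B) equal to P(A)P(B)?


P(A)*P(B) = 6/7*2/3 = 4/7
P(A∩B) = 4/7, which equals P(A)P(B), so independent

Yes, A and B are independent


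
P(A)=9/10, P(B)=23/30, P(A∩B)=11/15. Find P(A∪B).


P(A∪B) = P(A) + P(B) - P(A∩B)
= 9/10 + 23/30 - 11/15 = 14/15

14/15


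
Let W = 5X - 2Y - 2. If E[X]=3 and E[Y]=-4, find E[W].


E[5X - 2Y - 2] = 5*E[X] - 2*E[Y] - 2
= (5)*(3) + (-2)*(-4) + (-2)
= 15 + 8 - 2 = 21

21


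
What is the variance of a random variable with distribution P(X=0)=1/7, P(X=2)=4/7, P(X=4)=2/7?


E[X] = 16/7, E[X^2] = 48/7
Var(X) = E[X^2] - (E[X])^2 = 48/7 - (16/7)^2 = 80/49

80/49


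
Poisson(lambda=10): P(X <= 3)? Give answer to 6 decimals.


P(X<=3) = e^(-10)*10^0/0! + e^(-10)*10^1/1! + e^(-10)*10^2/2! + e^(-10)*10^3/3!
≈ 0.0000453999 + 0.0004539993 + 0.0022699965 + 0.0075666550
= 0.0103360507
≈ 0.010336

0.010336


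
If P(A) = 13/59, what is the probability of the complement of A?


P(A') = 1 - P(A) = 1 - 13/59 = 46/59

46/59


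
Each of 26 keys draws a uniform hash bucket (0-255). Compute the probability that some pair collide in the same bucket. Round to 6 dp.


P(all different) = prod((256-i)/256 for i=0..25) = 0.268765
P(at least one match) = 1 - 0.268765 = 0.731235

0.731235


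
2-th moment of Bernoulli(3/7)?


For Bernoulli: X in {0,1}
E[X^2] = 0^2*(1-3/7) + 1^2*3/7 = 3/7

3/7


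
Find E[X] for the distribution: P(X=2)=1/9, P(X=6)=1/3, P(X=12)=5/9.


E[X] = sum(x * P(x))
= 2*1/9 + 6*1/3 + 12*5/9
= 80/9

80/9


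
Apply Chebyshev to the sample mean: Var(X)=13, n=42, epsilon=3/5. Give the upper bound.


Var(Xbar) = Var(X)/n = 13/42
Chebyshev: P(|Xbar-mu| >= 3/5) <= Var(Xbar)/(3/5)^2 = (13/42)/(9/25) = 325/378

325/378


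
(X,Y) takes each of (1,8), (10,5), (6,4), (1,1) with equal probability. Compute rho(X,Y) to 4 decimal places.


Cov(X,Y) = 0.5000, Var(X) = 14.2500, Var(Y) = 6.2500
rho = Cov/(sqrt(VarX)*sqrt(VarY)) = 0.0530

0.0530


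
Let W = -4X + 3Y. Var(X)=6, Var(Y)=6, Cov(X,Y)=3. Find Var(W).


Var(-4X + 3Y) = (-4)^2*Var(X) + 3^2*Var(Y) + 2*(-4)*3*Cov(X,Y)
= 16*6 + 9*6 - 24*3
= 96 + 54 - 72 = 78

78


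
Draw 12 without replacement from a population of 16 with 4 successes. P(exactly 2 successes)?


P(X=2) = C(4,2)*C(12,10) / C(16,12)
= 6*66 / 1820
= 396/1820 = 99/455

99/455


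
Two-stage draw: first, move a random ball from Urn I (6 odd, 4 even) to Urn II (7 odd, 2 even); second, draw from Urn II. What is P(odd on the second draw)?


P(transfer odd) = 6/10 = 3/5; P(transfer even) = 2/5
If odd transferred: Urn II has 8 odd of 10, so P(odd|odd moved) = 4/5
If even transferred: Urn II has 7 odd of 10, so P(odd|even moved) = 7/10
By total probability: P(odd) = 3/5*4/5 + 2/5*7/10 = 19/25

19/25


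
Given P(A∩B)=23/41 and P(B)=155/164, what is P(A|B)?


P(A|B) = P(A∩B)/P(B) = (92/164)/(155/164) = 92/155

92/155


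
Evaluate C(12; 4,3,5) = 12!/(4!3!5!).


12! = 479001600
Denominator: 4!=24 * 3!=6 * 5!=120
Coefficient = 479001600 / 17280 = 27720

27720


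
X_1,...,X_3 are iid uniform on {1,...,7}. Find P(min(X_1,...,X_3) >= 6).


P(min >= 6) = P(all X_i >= 6) = (P(X_1 >= 6))^3
= (2/7)^3 = 8/343

8/343


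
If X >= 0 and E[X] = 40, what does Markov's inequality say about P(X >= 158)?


Markov: P(X >= a) <= E[X]/a
P(X >= 158) <= 40/158 = 20/79

20/79


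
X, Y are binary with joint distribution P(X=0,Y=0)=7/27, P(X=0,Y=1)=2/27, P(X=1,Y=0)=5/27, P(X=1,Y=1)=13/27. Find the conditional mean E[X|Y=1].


P(Y=1) = 15/27
E[X|Y=1] = (0*2 + 1*13)/15 = 13/15

13/15


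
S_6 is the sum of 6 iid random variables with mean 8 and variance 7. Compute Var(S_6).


By independence, Var(S_n) = n*Var(X_1) = 6*7 = 42

42


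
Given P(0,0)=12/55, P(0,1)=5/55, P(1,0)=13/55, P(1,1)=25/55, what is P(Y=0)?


P(Y=0) = P(0,0)+P(1,0) = 12/55 + 13/55 = 25/55 = 5/11

5/11


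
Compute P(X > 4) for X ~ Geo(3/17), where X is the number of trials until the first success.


P(X > 4) = P(first 4 trials all fail) = (1-p)^4 = (14/17)^4 = 38416/83521

38416/83521


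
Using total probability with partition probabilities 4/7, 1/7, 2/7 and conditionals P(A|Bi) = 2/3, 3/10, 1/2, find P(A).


P(A) = P(A|B1)P(B1) + P(A|B2)P(B2) + P(A|B3)P(B3)
= 2/3*4/7 + 3/10*1/7 + 1/2*2/7
= 8/21 + 3/70 + 1/7 = 17/30

17/30


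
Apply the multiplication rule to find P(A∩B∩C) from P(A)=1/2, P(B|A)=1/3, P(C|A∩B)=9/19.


P(A∩B∩C) = P(A) * P(B|A) * P(C|A∩B)
= 1/2 * 1/3 * 9/19
= 1/6 * 9/19 = 3/38

3/38


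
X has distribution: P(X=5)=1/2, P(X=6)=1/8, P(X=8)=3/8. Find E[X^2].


E[X^2] = sum(g(x)*P(x))
= 25*1/2 + 36*1/8 + 64*3/8
= 41

41


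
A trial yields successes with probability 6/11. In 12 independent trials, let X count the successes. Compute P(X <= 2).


P(X<=2) = P(X=0) + P(X=1) + P(X=2)
= 244140625/3138428376721 + 3515625000/3138428376721 + 2109375000/285311670611
= 2451171875/285311670611

2451171875/285311670611


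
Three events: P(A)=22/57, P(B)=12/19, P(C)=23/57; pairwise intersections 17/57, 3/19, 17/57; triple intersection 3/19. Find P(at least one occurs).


P(A∪B∪C) = P(A)+P(B)+P(C) - P(AB)-P(AC)-P(BC) + P(ABC)
= 22/57+12/19+23/57 - 17/57-3/19-17/57 + 3/19
= 47/57

47/57


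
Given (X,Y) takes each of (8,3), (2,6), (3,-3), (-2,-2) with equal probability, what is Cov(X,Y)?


E[X]=11/4, E[Y]=1, E[XY]=31/4
Cov(X,Y) = E[XY] - E[X]E[Y] = 31/4 - 11/4*1 = 5

5


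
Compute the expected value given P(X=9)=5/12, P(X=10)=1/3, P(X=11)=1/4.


E[X] = sum(x * P(x))
= 9*5/12 + 10*1/3 + 11*1/4
= 59/6

59/6


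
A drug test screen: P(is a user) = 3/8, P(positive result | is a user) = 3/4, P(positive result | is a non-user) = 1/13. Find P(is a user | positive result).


P(A) = P(A|B)P(B) + P(A|B')P(B') = 3/4*3/8 + 1/13*5/8 = 137/416
P(B|A) = P(A|B)P(B)/P(A) = (9/32)/(137/416) = 117/137

117/137


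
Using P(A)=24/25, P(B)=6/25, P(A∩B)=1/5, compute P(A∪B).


P(A∪B) = P(A) + P(B) - P(A∩B)
= 24/25 + 6/25 - 1/5 = 1

1


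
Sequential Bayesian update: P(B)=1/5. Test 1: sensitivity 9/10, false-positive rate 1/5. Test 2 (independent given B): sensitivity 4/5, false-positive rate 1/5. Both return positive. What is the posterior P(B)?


After test 1: P(+) = 9/10*1/5 + 1/5*4/5 = 17/50
P(B|+) = (9/50)/(17/50) = 9/17
After test 2 (use post1 as new prior): P(+) = 4/5*9/17 + 1/5*8/17 = 44/85
P(B|+,+) = (36/85)/(44/85) = 9/11

9/11


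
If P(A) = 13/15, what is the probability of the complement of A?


P(A') = 1 - P(A) = 1 - 13/15 = 2/15

2/15


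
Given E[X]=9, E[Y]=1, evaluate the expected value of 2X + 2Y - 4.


E[2X + 2Y - 4] = 2*E[X] + 2*E[Y] - 4
= (2)*(9) + (2)*(1) + (-4)
= 18 + 2 - 4 = 16

16


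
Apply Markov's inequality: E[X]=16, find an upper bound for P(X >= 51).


Markov: P(X >= a) <= E[X]/a
P(X >= 51) <= 16/51

16/51


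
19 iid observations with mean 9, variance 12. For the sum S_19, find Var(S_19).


By independence, Var(S_n) = n*Var(X_1) = 19*12 = 228

228


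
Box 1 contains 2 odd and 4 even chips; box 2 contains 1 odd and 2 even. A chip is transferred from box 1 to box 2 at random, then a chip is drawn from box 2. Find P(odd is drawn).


P(transfer odd) = 2/6 = 1/3; P(transfer even) = 2/3
If odd transferred: Urn II has 2 odd of 4, so P(odd|odd moved) = 1/2
If even transferred: Urn II has 1 odd of 4, so P(odd|even moved) = 1/4
By total probability: P(odd) = 1/3*1/2 + 2/3*1/4 = 1/3

1/3


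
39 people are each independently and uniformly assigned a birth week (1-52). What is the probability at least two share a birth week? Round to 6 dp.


P(all different) = prod((52-i)/52 for i=0..38) = 0.000000
P(at least one match) = 1 - 0.000000 = 1.000000

1.000000


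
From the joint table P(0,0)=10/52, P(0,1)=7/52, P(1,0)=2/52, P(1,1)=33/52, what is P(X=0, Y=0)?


Read from table: P(X=0, Y=0) = 10/52 = 5/26

5/26


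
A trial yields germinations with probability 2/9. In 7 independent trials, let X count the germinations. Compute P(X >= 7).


P(X>=7) = P(X=7)
= 128/4782969
= 128/4782969

128/4782969


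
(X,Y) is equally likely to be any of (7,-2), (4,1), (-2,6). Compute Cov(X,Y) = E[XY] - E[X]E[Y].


E[X]=3, E[Y]=5/3, E[XY]=-22/3
Cov(X,Y) = E[XY] - E[X]E[Y] = -22/3 - 3*5/3 = -37/3

-37/3


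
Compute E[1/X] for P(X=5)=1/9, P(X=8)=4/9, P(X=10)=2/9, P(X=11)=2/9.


E[1/X] = sum(g(x)*P(x))
= 1/5*1/9 + 1/8*4/9 + 1/10*2/9 + 1/11*2/9
= 119/990

119/990


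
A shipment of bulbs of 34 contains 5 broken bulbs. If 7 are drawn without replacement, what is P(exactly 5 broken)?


P(X=5) = C(5,5)*C(29,2) / C(34,7)
= 1*406 / 5379616
= 406/5379616 = 7/92752

7/92752


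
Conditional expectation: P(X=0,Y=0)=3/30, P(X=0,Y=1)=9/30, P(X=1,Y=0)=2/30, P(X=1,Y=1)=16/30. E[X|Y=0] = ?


P(Y=0) = 5/30
E[X|Y=0] = (0*3 + 1*2)/5 = 2/5

2/5


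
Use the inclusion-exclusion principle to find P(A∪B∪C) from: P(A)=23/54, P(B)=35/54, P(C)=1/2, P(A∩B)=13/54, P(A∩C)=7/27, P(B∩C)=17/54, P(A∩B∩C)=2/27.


P(A∪B∪C) = P(A)+P(B)+P(C) - P(AB)-P(AC)-P(BC) + P(ABC)
= 23/54+35/54+1/2 - 13/54-7/27-17/54 + 2/27
= 5/6

5/6


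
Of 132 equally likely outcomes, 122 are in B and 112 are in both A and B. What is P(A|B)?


P(A|B) = P(A∩B)/P(B) = (112/132)/(122/132) = 112/122 = 56/61

56/61


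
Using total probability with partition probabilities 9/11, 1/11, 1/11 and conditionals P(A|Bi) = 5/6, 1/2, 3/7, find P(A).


P(A) = P(A|B1)P(B1) + P(A|B2)P(B2) + P(A|B3)P(B3)
= 5/6*9/11 + 1/2*1/11 + 3/7*1/11
= 15/22 + 1/22 + 3/77 = 59/77

59/77


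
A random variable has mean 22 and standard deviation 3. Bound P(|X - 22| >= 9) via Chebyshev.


k = 9/3 = 3
Chebyshev: P(|X-mu| >= k*sigma) <= 1/k^2 = 1/3^2 = 1/9

1/9


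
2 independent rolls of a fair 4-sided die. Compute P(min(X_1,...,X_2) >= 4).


P(min >= 4) = P(all X_i >= 4) = (P(X_1 >= 4))^2
= (1/4)^2 = 1/16

1/16


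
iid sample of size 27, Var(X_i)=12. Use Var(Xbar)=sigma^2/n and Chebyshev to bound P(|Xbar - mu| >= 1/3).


Var(Xbar) = Var(X)/n = 12/27
Chebyshev: P(|Xbar-mu| >= 1/3) <= Var(Xbar)/(1/3)^2 = (4/9)/(1/9) = 4
Bound exceeds 1, so trivial bound: 1

1


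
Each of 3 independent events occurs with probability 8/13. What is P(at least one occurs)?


P(at least one) = 1 - P(none)
P(none) = (1 - 8/13)^3 = (5/13)^3 = 125/2197
P(at least one) = 1 - 125/2197 = 2072/2197

2072/2197


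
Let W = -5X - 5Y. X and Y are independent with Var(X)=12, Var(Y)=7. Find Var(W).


Independence => Cov(X,Y)=0
Var(-5X - 5Y) = (-5)^2*Var(X) + (-5)^2*Var(Y)
= 25*12 + 25*7 = 475

475


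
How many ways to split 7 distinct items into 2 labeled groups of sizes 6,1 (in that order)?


7! = 5040
Denominator: 6!=720 * 1!=1
Coefficient = 5040 / 720 = 7

7


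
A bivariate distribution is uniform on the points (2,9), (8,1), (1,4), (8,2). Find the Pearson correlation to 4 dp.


Cov(X,Y) = -7.5000, Var(X) = 10.6875, Var(Y) = 9.5000
rho = Cov/(sqrt(VarX)*sqrt(VarY)) = -0.7443

-0.7443


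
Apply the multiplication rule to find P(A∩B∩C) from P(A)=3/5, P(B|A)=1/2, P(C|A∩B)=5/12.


P(A∩B∩C) = P(A) * P(B|A) * P(C|A∩B)
= 3/5 * 1/2 * 5/12
= 3/10 * 5/12 = 1/8

1/8


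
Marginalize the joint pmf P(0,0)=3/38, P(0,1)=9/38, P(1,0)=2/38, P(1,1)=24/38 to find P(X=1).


P(X=1) = P(1,0)+P(1,1) = 2/38 + 24/38 = 26/38 = 13/19

13/19


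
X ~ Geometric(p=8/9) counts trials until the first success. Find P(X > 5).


P(X > 5) = P(first 5 trials all fail) = (1-p)^5 = (1/9)^5 = 1/59049

1/59049


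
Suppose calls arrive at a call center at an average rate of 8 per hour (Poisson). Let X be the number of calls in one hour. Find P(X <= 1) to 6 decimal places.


P(X<=1) = e^(-8)*8^0/0! + e^(-8)*8^1/1!
≈ 0.0003354626 + 0.0026837010
= 0.0030191636
≈ 0.003019

0.003019


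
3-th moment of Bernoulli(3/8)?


For Bernoulli: X in {0,1}
E[X^3] = 0^3*(1-3/8) + 1^3*3/8 = 3/8

3/8


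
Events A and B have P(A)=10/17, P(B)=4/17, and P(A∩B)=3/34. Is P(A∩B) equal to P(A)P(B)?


P(A)*P(B) = 10/17*4/17 = 40/289
P(A∩B) = 3/34 != 40/289, so not independent

No, A and B are not independent


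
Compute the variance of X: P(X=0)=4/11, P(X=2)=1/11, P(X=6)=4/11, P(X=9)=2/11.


E[X] = 4, E[X^2] = 310/11
Var(X) = E[X^2] - (E[X])^2 = 310/11 - (4)^2 = 134/11

134/11


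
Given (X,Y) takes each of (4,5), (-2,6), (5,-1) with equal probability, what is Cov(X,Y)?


E[X]=7/3, E[Y]=10/3, E[XY]=1
Cov(X,Y) = E[XY] - E[X]E[Y] = 1 - 7/3*10/3 = -61/9

-61/9


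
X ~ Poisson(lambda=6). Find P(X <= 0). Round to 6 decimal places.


P(X<=0) = e^(-6)*6^0/0!
≈ 0.0024787522
≈ 0.002479

0.002479


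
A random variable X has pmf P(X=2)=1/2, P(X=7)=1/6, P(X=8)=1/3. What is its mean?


E[X] = sum(x * P(x))
= 2*1/2 + 7*1/6 + 8*1/3
= 29/6

29/6


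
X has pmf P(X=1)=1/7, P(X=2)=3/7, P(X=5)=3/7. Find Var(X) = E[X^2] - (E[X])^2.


E[X] = 22/7, E[X^2] = 88/7
Var(X) = E[X^2] - (E[X])^2 = 88/7 - (22/7)^2 = 132/49

132/49


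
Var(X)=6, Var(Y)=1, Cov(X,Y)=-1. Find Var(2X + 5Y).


Var(2X + 5Y) = 2^2*Var(X) + 5^2*Var(Y) + 2*2*5*Cov(X,Y)
= 4*6 + 25*1 + 20*(-1)
= 24 + 25 - 20 = 29

29


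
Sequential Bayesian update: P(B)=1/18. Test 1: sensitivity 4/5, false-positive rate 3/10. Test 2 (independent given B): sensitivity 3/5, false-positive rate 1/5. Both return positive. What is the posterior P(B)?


After test 1: P(+) = 4/5*1/18 + 3/10*17/18 = 59/180
P(B|+) = (2/45)/(59/180) = 8/59
After test 2 (use post1 as new prior): P(+) = 3/5*8/59 + 1/5*51/59 = 15/59
P(B|+,+) = (24/295)/(15/59) = 8/25

8/25


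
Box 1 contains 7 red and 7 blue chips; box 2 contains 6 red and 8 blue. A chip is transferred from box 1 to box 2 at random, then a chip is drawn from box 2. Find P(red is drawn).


P(transfer red) = 7/14 = 1/2; P(transfer blue) = 1/2
If red transferred: Urn II has 7 red of 15, so P(red|red moved) = 7/15
If blue transferred: Urn II has 6 red of 15, so P(red|blue moved) = 2/5
By total probability: P(red) = 1/2*7/15 + 1/2*2/5 = 13/30

13/30


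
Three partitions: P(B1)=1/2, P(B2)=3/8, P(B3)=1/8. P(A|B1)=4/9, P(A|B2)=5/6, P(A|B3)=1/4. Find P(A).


P(A) = P(A|B1)P(B1) + P(A|B2)P(B2) + P(A|B3)P(B3)
= 4/9*1/2 + 5/6*3/8 + 1/4*1/8
= 2/9 + 5/16 + 1/32 = 163/288

163/288


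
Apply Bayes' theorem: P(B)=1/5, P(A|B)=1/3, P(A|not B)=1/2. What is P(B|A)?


P(A) = P(A|B)P(B) + P(A|B')P(B') = 1/3*1/5 + 1/2*4/5 = 7/15
P(B|A) = P(A|B)P(B)/P(A) = (1/15)/(7/15) = 1/7

1/7


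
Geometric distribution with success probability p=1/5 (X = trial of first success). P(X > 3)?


P(X > 3) = P(first 3 trials all fail) = (1-p)^3 = (4/5)^3 = 64/125

64/125


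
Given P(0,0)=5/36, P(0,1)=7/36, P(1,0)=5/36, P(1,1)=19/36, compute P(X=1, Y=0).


Read from table: P(X=1, Y=0) = 5/36

5/36


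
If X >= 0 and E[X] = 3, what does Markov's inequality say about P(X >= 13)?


Markov: P(X >= a) <= E[X]/a
P(X >= 13) <= 3/13

3/13


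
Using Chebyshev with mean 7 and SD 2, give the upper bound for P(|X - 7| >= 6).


k = 6/2 = 3
Chebyshev: P(|X-mu| >= k*sigma) <= 1/k^2 = 1/3^2 = 1/9

1/9


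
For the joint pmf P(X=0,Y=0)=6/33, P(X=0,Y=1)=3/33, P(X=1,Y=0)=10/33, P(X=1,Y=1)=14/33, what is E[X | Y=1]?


P(Y=1) = 17/33
E[X|Y=1] = (0*3 + 1*14)/17 = 14/17

14/17


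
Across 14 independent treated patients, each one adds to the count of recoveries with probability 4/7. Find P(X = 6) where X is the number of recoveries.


P(X=6) = C(14,6) * p^6 * (1-p)^8
= 3003 * 4096/117649 * 6561/5764801
= 11528884224/96889010407

11528884224/96889010407


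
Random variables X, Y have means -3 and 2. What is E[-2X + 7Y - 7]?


E[-2X + 7Y - 7] = -2*E[X] + 7*E[Y] - 7
= (-2)*(-3) + (7)*(2) + (-7)
= 6 + 14 - 7 = 13

13


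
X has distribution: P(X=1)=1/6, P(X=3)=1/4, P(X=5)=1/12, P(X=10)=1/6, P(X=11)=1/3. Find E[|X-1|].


E[|X-1|] = sum(g(x)*P(x))
= 0*1/6 + 2*1/4 + 4*1/12 + 9*1/6 + 10*1/3
= 17/3

17/3


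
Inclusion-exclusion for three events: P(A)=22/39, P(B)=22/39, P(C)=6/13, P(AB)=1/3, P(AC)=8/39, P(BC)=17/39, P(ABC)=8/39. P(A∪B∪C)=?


P(A∪B∪C) = P(A)+P(B)+P(C) - P(AB)-P(AC)-P(BC) + P(ABC)
= 22/39+22/39+6/13 - 1/3-8/39-17/39 + 8/39
= 32/39

32/39


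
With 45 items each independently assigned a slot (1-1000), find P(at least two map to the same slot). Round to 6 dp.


P(all different) = prod((1000-i)/1000 for i=0..44) = 0.366037
P(at least one match) = 1 - 0.366037 = 0.633963

0.633963


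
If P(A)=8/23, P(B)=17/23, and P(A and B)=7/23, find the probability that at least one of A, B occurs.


P(A∪B) = P(A) + P(B) - P(A∩B)
= 8/23 + 17/23 - 7/23 = 18/23

18/23


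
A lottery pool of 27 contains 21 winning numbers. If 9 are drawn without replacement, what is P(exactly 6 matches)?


P(X=6) = C(21,6)*C(6,3) / C(27,9)
= 54264*20 / 4686825
= 1085280/4686825 = 3808/16445

3808/16445


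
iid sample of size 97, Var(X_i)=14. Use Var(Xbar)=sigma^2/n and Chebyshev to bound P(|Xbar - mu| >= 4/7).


Var(Xbar) = Var(X)/n = 14/97
Chebyshev: P(|Xbar-mu| >= 4/7) <= Var(Xbar)/(4/7)^2 = (14/97)/(16/49) = 343/776

343/776


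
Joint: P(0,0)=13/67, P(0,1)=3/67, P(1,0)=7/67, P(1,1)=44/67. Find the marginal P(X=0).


P(X=0) = P(0,0)+P(0,1) = 13/67 + 3/67 = 16/67

16/67


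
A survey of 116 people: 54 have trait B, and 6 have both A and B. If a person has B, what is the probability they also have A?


P(A|B) = P(A∩B)/P(B) = (6/116)/(54/116) = 6/54 = 1/9

1/9


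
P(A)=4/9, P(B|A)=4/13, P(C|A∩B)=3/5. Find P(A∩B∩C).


P(A∩B∩C) = P(A) * P(B|A) * P(C|A∩B)
= 4/9 * 4/13 * 3/5
= 16/117 * 3/5 = 16/195

16/195


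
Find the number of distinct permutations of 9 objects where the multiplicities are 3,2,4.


9! = 362880
Denominator: 3!=6 * 2!=2 * 4!=24
Coefficient = 362880 / 288 = 1260

1260


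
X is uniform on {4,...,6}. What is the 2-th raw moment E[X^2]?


E[X^2] = (1/3) * sum(x^2 for x=4..6)
= 77/3

77/3


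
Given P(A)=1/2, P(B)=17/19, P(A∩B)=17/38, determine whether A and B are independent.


P(A)*P(B) = 1/2*17/19 = 17/38
P(A∩B) = 17/38, which equals P(A)P(B), so independent

Yes, A and B are independent


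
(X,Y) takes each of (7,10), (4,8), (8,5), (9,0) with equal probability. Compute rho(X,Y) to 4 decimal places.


Cov(X,Y) = -4.7500, Var(X) = 3.5000, Var(Y) = 14.1875
rho = Cov/(sqrt(VarX)*sqrt(VarY)) = -0.6741

-0.6741


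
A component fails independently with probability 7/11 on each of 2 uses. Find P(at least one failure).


P(at least one) = 1 - P(none)
P(none) = (1 - 7/11)^2 = (4/11)^2 = 16/121
P(at least one) = 1 - 16/121 = 105/121

105/121


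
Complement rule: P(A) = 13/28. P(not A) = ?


P(A') = 1 - P(A) = 1 - 13/28 = 15/28

15/28


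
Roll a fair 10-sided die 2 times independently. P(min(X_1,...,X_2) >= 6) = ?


P(min >= 6) = P(all X_i >= 6) = (P(X_1 >= 6))^2
= (5/10)^2 = (1/2)^2 = 1/4

1/4


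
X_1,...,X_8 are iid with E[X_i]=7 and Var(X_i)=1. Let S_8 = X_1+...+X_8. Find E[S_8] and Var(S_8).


E[S_n] = n*mu = 8*7 = 56
Var(S_n) = n*sigma^2 = 8*1 = 8

E[S_8]=56, Var(S_8)=8


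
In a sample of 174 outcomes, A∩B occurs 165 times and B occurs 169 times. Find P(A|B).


P(A|B) = P(A∩B)/P(B) = (165/174)/(169/174) = 165/169

165/169


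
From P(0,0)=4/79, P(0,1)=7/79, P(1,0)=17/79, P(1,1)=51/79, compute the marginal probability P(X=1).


P(X=1) = P(1,0)+P(1,1) = 17/79 + 51/79 = 68/79

68/79


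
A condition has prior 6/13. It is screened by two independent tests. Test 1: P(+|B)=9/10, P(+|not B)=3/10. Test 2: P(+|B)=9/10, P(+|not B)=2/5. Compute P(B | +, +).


After test 1: P(+) = 9/10*6/13 + 3/10*7/13 = 15/26
P(B|+) = (27/65)/(15/26) = 18/25
After test 2 (use post1 as new prior): P(+) = 9/10*18/25 + 2/5*7/25 = 19/25
P(B|+,+) = (81/125)/(19/25) = 81/95

81/95


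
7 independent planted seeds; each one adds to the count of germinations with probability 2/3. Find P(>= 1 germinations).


P(at least one) = 1 - P(none)
P(none) = (1 - 2/3)^7 = (1/3)^7 = 1/2187
P(at least one) = 1 - 1/2187 = 2186/2187

2186/2187


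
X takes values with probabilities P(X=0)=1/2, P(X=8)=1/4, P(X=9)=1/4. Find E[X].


E[X] = sum(x * P(x))
= 0*1/2 + 8*1/4 + 9*1/4
= 17/4

17/4


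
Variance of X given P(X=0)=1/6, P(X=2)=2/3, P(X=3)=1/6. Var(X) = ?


E[X] = 11/6, E[X^2] = 25/6
Var(X) = E[X^2] - (E[X])^2 = 25/6 - (11/6)^2 = 29/36

29/36


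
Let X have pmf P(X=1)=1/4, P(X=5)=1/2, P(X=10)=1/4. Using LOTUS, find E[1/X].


E[1/X] = sum(g(x)*P(x))
= 1*1/4 + 1/5*1/2 + 1/10*1/4
= 3/8

3/8


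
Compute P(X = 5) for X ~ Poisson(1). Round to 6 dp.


P(X=5) = e^(-1) * 1^5 / 5!
≈ 0.3678794412 * 1 / 120
≈ 0.003066

0.003066


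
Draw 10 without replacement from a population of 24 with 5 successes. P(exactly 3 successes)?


P(X=3) = C(5,3)*C(19,7) / C(24,10)
= 10*50388 / 1961256
= 503880/1961256 = 65/253

65/253


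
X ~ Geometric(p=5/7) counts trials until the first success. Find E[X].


For geometric (trials until first success), E[X] = 1/p = 1/(5/7) = 7/5

7/5


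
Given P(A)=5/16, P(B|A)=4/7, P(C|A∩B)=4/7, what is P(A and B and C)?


P(A∩B∩C) = P(A) * P(B|A) * P(C|A∩B)
= 5/16 * 4/7 * 4/7
= 5/28 * 4/7 = 5/49

5/49


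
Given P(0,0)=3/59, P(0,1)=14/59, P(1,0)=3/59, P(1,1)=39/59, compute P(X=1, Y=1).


Read from table: P(X=1, Y=1) = 39/59

39/59


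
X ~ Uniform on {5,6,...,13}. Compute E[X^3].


E[X^3] = (1/9) * sum(x^3 for x=5..13)
= 8181/9 = 909

909


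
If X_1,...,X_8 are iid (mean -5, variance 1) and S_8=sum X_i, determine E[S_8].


E[S_n] = n*E[X_1] = 8*-5 = -40

-40


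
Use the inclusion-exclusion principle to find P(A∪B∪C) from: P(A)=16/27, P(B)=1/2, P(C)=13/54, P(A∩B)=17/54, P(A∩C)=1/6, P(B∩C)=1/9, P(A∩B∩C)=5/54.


P(A∪B∪C) = P(A)+P(B)+P(C) - P(AB)-P(AC)-P(BC) + P(ABC)
= 16/27+1/2+13/54 - 17/54-1/6-1/9 + 5/54
= 5/6

5/6


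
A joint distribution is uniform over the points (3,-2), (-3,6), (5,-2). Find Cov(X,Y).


E[X]=5/3, E[Y]=2/3, E[XY]=-34/3
Cov(X,Y) = E[XY] - E[X]E[Y] = -34/3 - 5/3*2/3 = -112/9

-112/9


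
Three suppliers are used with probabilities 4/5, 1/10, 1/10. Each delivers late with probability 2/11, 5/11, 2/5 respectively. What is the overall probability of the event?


P(A) = P(A|B1)P(B1) + P(A|B2)P(B2) + P(A|B3)P(B3)
= 2/11*4/5 + 5/11*1/10 + 2/5*1/10
= 8/55 + 1/22 + 1/25 = 127/550

127/550


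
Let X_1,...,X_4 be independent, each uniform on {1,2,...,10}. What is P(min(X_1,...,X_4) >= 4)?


P(min >= 4) = P(all X_i >= 4) = (P(X_1 >= 4))^4
= (7/10)^4 = 2401/10000

2401/10000


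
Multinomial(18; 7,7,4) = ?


18! = 6402373705728000
Denominator: 7!=5040 * 7!=5040 * 4!=24
Coefficient = 6402373705728000 / 609638400 = 10501920

10501920


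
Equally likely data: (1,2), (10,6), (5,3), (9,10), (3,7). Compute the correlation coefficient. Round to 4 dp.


Cov(X,Y) = 6.2400, Var(X) = 11.8400, Var(Y) = 8.2400
rho = Cov/(sqrt(VarX)*sqrt(VarY)) = 0.6317

0.6317
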